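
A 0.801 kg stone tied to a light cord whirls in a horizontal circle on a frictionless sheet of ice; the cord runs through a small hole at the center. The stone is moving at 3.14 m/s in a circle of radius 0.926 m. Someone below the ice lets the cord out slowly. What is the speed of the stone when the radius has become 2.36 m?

v₂ ≈ 1.23 m/s

The only horizontal force on the mass is along the cord (radial), so it exerts no torque about the hole and angular momentum m v r is conserved.
v₂ = v₁ r₁ / r₂ = (3.14)(0.926) / (2.36) = 1.232 m/s.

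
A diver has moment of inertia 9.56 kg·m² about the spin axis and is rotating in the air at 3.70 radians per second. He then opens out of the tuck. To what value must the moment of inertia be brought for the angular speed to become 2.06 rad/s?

I₂ ≈ 17.2 kg·m²

Angular momentum about the spin axis is conserved since the torque about it is zero.
I₂ = I₁ω₁ / ω₂ = (9.56)(3.70) / (2.06) = 17.17 kg·m².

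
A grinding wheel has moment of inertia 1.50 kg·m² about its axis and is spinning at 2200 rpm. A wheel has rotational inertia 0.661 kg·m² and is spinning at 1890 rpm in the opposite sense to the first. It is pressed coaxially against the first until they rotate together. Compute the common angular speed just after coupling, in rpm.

|ω_f| ≈ 949 rpm

The coupling torques are internal; angular momentum about the shared axis is conserved.
Taking A's sense as positive: L = (1.500)(2200) − (0.6610)(1890) = 2051 kg·m²·rpm.
Combined I = 1.500 + 0.6610 = 2.161 kg·m².
ω_f = L / I = 2051 / 2.161 = 949.0 rpm.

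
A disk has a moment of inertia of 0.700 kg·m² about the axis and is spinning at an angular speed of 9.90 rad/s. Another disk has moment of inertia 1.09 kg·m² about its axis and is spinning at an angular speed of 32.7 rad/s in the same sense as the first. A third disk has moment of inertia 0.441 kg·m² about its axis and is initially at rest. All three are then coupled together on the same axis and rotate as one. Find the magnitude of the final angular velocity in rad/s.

|ω_f| ≈ 19.1 rad/s

No external torque acts about the common axis, so total angular momentum is conserved.
Taking A's sense as positive: L = (0.7000)(9.90) + (1.090)(32.7) = 42.57 kg·m²·rad/s.
Combined I = 0.7000 + 1.090 + 0.4410 = 2.231 kg·m².
ω_f = L / I = 42.57 / 2.231 = 19.08 rad/s.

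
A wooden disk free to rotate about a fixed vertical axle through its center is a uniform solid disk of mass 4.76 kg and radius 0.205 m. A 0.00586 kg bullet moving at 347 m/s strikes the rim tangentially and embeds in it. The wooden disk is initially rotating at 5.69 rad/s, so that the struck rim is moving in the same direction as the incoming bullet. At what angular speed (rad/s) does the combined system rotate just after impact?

About the axle the impulsive forces during the collision are internal, so angular momentum about that axis is conserved.
I_p = ½(4.76)(0.205)² = 0.1000 kg·m². Taking the sense of the bullet's angular momentum as positive, L_{bullet} = m v R = (0.00586)(347)(0.205) = 0.4169 kg·m²/s.
L_i = +I_p ω_p + m v R = +(0.1000)(5.69) + 0.4169 = 0.9860 kg·m²/s.
After sticking, I_f = I_p + m R² = 0.1000 + (0.00586)(0.205)² = 0.1003 kg·m².
ω_f = L_i / I_f = 0.9860 / 0.1003 = 9.833 rad/s.

|ω_f| ≈ 9.83 rad/s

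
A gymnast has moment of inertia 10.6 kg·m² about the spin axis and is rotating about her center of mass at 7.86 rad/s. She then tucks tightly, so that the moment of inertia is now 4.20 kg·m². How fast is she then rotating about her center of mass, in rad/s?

Angular momentum about the spin axis is conserved since the torque about it is zero.
ω₂ = I₁ω₁ / I₂ = (10.60)(7.86 rad/s) / (4.200) = 19.84 rad/s.

ω₂ ≈ 19.8 rad/s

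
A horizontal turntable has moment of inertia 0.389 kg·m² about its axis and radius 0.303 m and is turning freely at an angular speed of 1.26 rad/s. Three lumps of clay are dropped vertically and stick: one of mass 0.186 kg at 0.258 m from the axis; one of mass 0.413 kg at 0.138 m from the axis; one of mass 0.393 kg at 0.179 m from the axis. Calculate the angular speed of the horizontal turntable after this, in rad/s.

No external torque acts about the axis; L_before = L_after.
Added inertia Σmr² = (0.186)(0.258)² + (0.413)(0.138)² + (0.393)(0.179)² = 0.03284 kg·m²; I_f = 0.3890 + 0.03284 = 0.4218 kg·m².
ω_f = I_p ω_i / I_f = (0.3890)(1.26) / 0.4218 = 1.162 rad/s.

ω_f ≈ 1.16 rad/s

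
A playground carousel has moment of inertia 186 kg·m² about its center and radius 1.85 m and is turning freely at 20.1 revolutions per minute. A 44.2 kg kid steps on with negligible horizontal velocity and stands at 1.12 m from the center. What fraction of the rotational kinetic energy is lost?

No external torque acts about the center; L_before = L_after.
Added inertia Σmr² = (44.2)(1.12)² = 55.44 kg·m²; I_f = 186.0 + 55.44 = 241.4 kg·m².
ω_f = I_p ω_i / I_f = (186.0)(20.1) / 241.4 = 15.48 rpm.
KE_i = ½(186.0)(2.105 rad/s)² = 412.0 J; KE_f = ½(241.4)(1.622)² = 317.4 J.
Fraction lost = 0.2296.

fraction ≈ 0.230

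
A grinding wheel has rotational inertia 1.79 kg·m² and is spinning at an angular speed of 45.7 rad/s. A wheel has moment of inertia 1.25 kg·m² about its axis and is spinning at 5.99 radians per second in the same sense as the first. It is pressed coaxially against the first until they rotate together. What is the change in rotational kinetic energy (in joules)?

ΔKE ≈ -580 J

The coupling torques are internal; angular momentum about the shared axis is conserved.
Taking A's sense as positive: L = (1.790)(45.7) + (1.250)(5.99) = 89.29 kg·m²·rad/s.
Combined I = 1.790 + 1.250 = 3.040 kg·m².
ω_f = L / I = 89.29 / 3.040 = 29.37 rad/s.
KE_i = ½ΣIω² = 1892 J; KE_f = ½(3.040)(29.37)² = 1311 J.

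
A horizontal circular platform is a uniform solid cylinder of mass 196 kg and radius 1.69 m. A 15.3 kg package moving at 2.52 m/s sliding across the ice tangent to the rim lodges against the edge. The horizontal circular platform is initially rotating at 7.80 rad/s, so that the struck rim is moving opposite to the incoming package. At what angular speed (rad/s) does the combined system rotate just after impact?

|ω_f| ≈ 6.55 rad/s

About the central axle the impulsive forces during the collision are internal, so angular momentum about that axis is conserved.
I_p = ½(196)(1.69)² = 279.9 kg·m². Taking the sense of the package's angular momentum as positive, L_{package} = m v R = (15.3)(2.52)(1.69) = 65.16 kg·m²/s.
L_i = −I_p ω_p + m v R = −(279.9)(7.80) + 65.16 = -2118 kg·m²/s.
After sticking, I_f = I_p + m R² = 279.9 + (15.3)(1.69)² = 323.6 kg·m².
ω_f = L_i / I_f = -2118 / 323.6 = -6.545 rad/s.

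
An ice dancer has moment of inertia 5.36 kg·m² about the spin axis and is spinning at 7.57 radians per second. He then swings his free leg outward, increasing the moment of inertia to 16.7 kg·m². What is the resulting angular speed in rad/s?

With no external torque about the axis, L is conserved: I₁ω₁ = I₂ω₂.
ω₂ = I₁ω₁ / I₂ = (5.360)(7.57 rad/s) / (16.70) = 2.430 rad/s.

ω₂ ≈ 2.43 rad/s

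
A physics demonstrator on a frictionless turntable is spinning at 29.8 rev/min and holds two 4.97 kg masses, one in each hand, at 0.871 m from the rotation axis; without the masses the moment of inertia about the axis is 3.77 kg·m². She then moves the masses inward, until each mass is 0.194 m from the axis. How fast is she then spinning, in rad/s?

With no external torque about the axis, L is conserved: I₁ω₁ = I₂ω₂.
I₁ = 3.77 + 2(4.97)(0.871)² = 11.31 kg·m²; I₂ = 3.77 + 2(4.97)(0.194)² = 4.144 kg·m².
ω₂ = I₁ω₁ / I₂ = (11.31)(29.8 rpm) / (4.144) = 81.34 rpm = 8.517 rad/s.

ω₂ ≈ 8.52 rad/s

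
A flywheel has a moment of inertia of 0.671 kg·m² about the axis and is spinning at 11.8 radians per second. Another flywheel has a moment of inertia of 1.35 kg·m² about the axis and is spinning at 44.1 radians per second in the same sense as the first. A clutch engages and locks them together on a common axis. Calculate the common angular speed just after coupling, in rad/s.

|ω_f| ≈ 33.4 rad/s

No external torque acts about the common axis, so total angular momentum is conserved.
Taking A's sense as positive: L = (0.6710)(11.8) + (1.350)(44.1) = 67.45 kg·m²·rad/s.
Combined I = 0.6710 + 1.350 = 2.021 kg·m².
ω_f = L / I = 67.45 / 2.021 = 33.38 rad/s.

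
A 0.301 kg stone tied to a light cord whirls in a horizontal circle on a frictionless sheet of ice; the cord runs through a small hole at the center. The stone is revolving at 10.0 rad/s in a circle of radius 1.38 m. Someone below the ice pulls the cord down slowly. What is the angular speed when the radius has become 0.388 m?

The constraining force is radial, so m r² ω about the center is conserved.
ω₂ = ω₁ (r₁/r₂)² = (10.0)(1.38/0.388)² = 126.5 rad/s.

ω₂ ≈ 127 rad/s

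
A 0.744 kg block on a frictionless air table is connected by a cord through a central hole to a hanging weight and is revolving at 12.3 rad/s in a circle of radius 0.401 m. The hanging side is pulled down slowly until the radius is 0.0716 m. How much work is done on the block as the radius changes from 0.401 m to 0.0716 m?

W ≈ 275 J

No torque about the axis ⇒ m r₁² ω₁ = m r₂² ω₂.
ω₂ = ω₁ (r₁/r₂)² = (12.3)(0.401/0.0716)² = 385.8 rad/s.
W = ΔKE = ½m(v₂² − v₁²) = 274.8 J.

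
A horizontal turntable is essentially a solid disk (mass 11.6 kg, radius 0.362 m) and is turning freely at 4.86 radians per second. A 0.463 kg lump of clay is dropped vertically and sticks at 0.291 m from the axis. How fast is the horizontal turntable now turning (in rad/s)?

ω_f ≈ 4.62 rad/s

The added mass arrives with no angular momentum about the axis, and any external torque about the axis is negligible, so the system's angular momentum is conserved.
I_p = ½(11.6)(0.362)² = 0.7601 kg·m².
Added inertia Σmr² = (0.463)(0.291)² = 0.03921 kg·m²; I_f = 0.7601 + 0.03921 = 0.7993 kg·m².
ω_f = I_p ω_i / I_f = (0.7601)(4.86) / 0.7993 = 4.622 rad/s.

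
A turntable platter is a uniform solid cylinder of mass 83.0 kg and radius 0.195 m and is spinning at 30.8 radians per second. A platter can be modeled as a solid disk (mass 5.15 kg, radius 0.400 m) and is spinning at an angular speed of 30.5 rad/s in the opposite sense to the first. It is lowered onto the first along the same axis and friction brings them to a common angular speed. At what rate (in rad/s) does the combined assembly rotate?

The coupling torques are internal; angular momentum about the shared axis is conserved.
Moments of inertia: I_A = ½(83.0)(0.195)² = 1.578 kg·m²; I_B = ½(5.15)(0.400)² = 0.4120 kg·m².
Taking A's sense as positive: L = (1.578)(30.8) − (0.4120)(30.5) = 36.04 kg·m²·rad/s.
Combined I = 1.578 + 0.4120 = 1.990 kg·m².
ω_f = L / I = 36.04 / 1.990 = 18.11 rad/s.

|ω_f| ≈ 18.1 rad/s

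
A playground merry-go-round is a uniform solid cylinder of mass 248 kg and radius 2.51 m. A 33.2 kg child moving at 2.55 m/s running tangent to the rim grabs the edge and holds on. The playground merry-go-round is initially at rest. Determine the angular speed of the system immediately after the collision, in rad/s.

|ω_f| ≈ 0.215 rad/s

The axle reaction passes through the axle and exerts no torque about it; angular momentum about the axle is conserved through the impact.
I_p = ½(248)(2.51)² = 781.2 kg·m². Taking the sense of the child's angular momentum as positive, L_{child} = m v R = (33.2)(2.55)(2.51) = 212.5 kg·m²/s.
L_i = 0 + 212.5 = 212.5 kg·m²/s.
After sticking, I_f = I_p + m R² = 781.2 + (33.2)(2.51)² = 990.4 kg·m².
ω_f = L_i / I_f = 212.5 / 990.4 = 0.2146 rad/s.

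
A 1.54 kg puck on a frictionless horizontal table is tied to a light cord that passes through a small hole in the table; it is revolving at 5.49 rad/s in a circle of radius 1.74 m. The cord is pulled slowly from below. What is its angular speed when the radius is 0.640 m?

ω₂ ≈ 40.6 rad/s

The constraining force is radial, so m r² ω about the center is conserved.
ω₂ = ω₁ (r₁/r₂)² = (5.49)(1.74/0.640)² = 40.58 rad/s.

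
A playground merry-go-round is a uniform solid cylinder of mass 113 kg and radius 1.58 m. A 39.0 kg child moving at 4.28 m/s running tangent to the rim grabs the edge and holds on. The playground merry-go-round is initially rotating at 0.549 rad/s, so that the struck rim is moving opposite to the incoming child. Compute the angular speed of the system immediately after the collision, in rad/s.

About the axle the impulsive forces during the collision are internal, so angular momentum about that axis is conserved.
I_p = ½(113)(1.58)² = 141.0 kg·m². Taking the sense of the child's angular momentum as positive, L_{child} = m v R = (39.0)(4.28)(1.58) = 263.7 kg·m²/s.
L_i = −I_p ω_p + m v R = −(141.0)(0.549) + 263.7 = 186.3 kg·m²/s.
After sticking, I_f = I_p + m R² = 141.0 + (39.0)(1.58)² = 238.4 kg·m².
ω_f = L_i / I_f = 186.3 / 238.4 = 0.7814 rad/s.

|ω_f| ≈ 0.781 rad/s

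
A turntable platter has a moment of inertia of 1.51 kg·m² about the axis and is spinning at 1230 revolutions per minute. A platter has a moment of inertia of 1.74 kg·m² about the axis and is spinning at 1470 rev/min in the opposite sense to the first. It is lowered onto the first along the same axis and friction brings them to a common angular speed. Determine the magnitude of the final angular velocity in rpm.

No external torque acts about the common axis, so total angular momentum is conserved.
Taking A's sense as positive: L = (1.510)(1230) − (1.740)(1470) = -700.5 kg·m²·rpm.
Combined I = 1.510 + 1.740 = 3.250 kg·m².
ω_f = L / I = -700.5 / 3.250 = -215.5 rpm.

|ω_f| ≈ 216 rpm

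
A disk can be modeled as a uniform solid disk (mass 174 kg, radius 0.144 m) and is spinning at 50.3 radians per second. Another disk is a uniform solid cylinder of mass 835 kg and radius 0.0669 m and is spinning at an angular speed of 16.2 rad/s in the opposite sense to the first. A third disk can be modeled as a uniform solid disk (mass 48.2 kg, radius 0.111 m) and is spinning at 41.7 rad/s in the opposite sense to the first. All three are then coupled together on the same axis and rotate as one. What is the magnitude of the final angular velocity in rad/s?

|ω_f| ≈ 12.1 rad/s

No external torque acts about the common axis, so total angular momentum is conserved.
Moments of inertia: I_A = ½(174)(0.144)² = 1.804 kg·m²; I_B = ½(835)(0.0669)² = 1.869 kg·m²; I_C = ½(48.2)(0.111)² = 0.2969 kg·m².
Taking A's sense as positive: L = (1.804)(50.3) − (1.869)(16.2) − (0.2969)(41.7) = 48.09 kg·m²·rad/s.
Combined I = 1.804 + 1.869 + 0.2969 = 3.970 kg·m².
ω_f = L / I = 48.09 / 3.970 = 12.11 rad/s.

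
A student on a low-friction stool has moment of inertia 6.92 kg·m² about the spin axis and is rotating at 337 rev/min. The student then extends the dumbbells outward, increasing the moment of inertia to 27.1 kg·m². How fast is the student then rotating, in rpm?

ω₂ ≈ 86.1 rpm

Angular momentum about the spin axis is conserved since the torque about it is zero.
ω₂ = I₁ω₁ / I₂ = (6.920)(337 rpm) / (27.10) = 86.05 rpm.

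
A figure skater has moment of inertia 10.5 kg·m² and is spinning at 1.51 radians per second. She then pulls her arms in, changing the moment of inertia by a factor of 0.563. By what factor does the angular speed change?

With no external torque about the axis, L is conserved: I₁ω₁ = I₂ω₂.
I₂ = 0.563 × 10.5 = 5.911 kg·m².
ω₂/ω₁ = I₁/I₂ = 10.50 / 5.911 = 1.776.

ω₂/ω₁ ≈ 1.78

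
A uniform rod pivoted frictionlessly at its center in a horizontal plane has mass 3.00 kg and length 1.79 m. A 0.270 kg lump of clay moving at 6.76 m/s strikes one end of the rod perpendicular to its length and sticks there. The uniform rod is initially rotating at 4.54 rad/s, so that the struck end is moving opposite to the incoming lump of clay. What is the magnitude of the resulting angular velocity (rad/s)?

|ω_f| ≈ 1.97 rad/s

The axle reaction passes through the pivot and exerts no torque about it; angular momentum about the pivot is conserved through the impact.
I_p = (1/12)(3.00)(1.79)² = 0.8010 kg·m². Taking the sense of the lump of clay's angular momentum as positive, L_{lump} = m v R = (0.270)(6.76)(1.79/2) = 1.634 kg·m²/s.
L_i = −I_p ω_p + m v R = −(0.8010)(4.54) + 1.634 = -2.003 kg·m²/s.
After sticking, I_f = I_p + m R² = 0.8010 + (0.270)(1.79/2)² = 1.017 kg·m².
ω_f = L_i / I_f = -2.003 / 1.017 = -1.969 rad/s.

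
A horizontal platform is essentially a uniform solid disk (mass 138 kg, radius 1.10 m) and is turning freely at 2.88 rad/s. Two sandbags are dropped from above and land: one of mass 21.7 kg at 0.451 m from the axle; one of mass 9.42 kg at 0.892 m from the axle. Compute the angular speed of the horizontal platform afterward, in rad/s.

No external torque acts about the axle; L_before = L_after.
I_p = ½(138)(1.10)² = 83.49 kg·m².
Added inertia Σmr² = (21.7)(0.451)² + (9.42)(0.892)² = 11.91 kg·m²; I_f = 83.49 + 11.91 = 95.40 kg·m².
ω_f = I_p ω_i / I_f = (83.49)(2.88) / 95.40 = 2.520 rad/s.

ω_f ≈ 2.52 rad/s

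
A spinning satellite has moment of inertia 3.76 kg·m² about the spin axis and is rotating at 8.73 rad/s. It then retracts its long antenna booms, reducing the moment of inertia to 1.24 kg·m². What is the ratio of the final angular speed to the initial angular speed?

Angular momentum about the spin axis is conserved since the torque about it is zero.
ω₂/ω₁ = I₁/I₂ = 3.760 / 1.240 = 3.032.

ω₂/ω₁ ≈ 3.03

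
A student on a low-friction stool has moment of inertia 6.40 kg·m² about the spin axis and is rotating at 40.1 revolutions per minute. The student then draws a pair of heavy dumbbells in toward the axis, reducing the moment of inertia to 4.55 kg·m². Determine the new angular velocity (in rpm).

No external torque acts about the spin axis, so angular momentum is conserved.
ω₂ = I₁ω₁ / I₂ = (6.400)(40.1 rpm) / (4.550) = 56.40 rpm.

ω₂ ≈ 56.4 rpm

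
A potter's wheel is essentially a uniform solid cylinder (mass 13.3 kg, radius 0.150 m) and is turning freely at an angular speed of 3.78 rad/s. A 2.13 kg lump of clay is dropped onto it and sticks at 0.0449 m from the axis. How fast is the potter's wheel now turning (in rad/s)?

ω_f ≈ 3.67 rad/s

No external torque acts about the axis; L_before = L_after.
I_p = ½(13.3)(0.150)² = 0.1496 kg·m².
Added inertia Σmr² = (2.13)(0.0449)² = 0.004294 kg·m²; I_f = 0.1496 + 0.004294 = 0.1539 kg·m².
ω_f = I_p ω_i / I_f = (0.1496)(3.78) / 0.1539 = 3.675 rad/s.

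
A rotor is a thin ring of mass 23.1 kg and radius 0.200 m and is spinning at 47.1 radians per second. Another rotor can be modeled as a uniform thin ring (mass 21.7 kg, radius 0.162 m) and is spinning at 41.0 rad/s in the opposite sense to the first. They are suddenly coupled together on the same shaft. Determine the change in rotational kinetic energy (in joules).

ΔKE ≈ -1370 J

No external torque acts about the common axis, so total angular momentum is conserved.
Moments of inertia: I_A = (23.1)(0.200)² = 0.9240 kg·m²; I_B = (21.7)(0.162)² = 0.5695 kg·m².
Taking A's sense as positive: L = (0.9240)(47.1) − (0.5695)(41.0) = 20.17 kg·m²·rad/s.
Combined I = 0.9240 + 0.5695 = 1.493 kg·m².
ω_f = L / I = 20.17 / 1.493 = 13.51 rad/s.
KE_i = ½ΣIω² = 1504 J; KE_f = ½(1.493)(13.51)² = 136.2 J.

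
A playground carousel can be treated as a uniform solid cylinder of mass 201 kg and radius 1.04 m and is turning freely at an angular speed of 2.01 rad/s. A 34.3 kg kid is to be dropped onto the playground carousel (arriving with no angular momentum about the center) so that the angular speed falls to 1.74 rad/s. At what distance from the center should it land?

The added mass arrives with no angular momentum about the center, and any external torque about the center is negligible, so the system's angular momentum is conserved.
I_p = ½(201)(1.04)² = 108.7 kg·m².
I_p ω_i = (I_p + m r²) ω_f ⇒ m r² = I_p(ω_i/ω_f − 1) = 108.7(2.01/1.74 − 1) = 16.87 kg·m².
r = √(16.87/34.3) = 0.7013 m.

r ≈ 0.701 m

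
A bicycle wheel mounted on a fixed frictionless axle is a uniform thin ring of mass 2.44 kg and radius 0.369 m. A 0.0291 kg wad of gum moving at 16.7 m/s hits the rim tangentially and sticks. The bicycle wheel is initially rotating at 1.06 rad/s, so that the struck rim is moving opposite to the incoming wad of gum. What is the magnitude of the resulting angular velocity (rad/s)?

About the axle the impulsive forces during the collision are internal, so angular momentum about that axis is conserved.
I_p = (2.44)(0.369)² = 0.3322 kg·m². Taking the sense of the wad of gum's angular momentum as positive, L_{wad} = m v R = (0.0291)(16.7)(0.369) = 0.1793 kg·m²/s.
L_i = −I_p ω_p + m v R = −(0.3322)(1.06) + 0.1793 = -0.1728 kg·m²/s.
After sticking, I_f = I_p + m R² = 0.3322 + (0.0291)(0.369)² = 0.3362 kg·m².
ω_f = L_i / I_f = -0.1728 / 0.3362 = -0.5141 rad/s.

|ω_f| ≈ 0.514 rad/s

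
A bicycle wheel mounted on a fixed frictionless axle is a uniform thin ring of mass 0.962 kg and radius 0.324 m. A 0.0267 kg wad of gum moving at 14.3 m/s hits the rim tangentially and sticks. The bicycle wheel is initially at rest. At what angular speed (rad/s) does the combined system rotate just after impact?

The axle reaction passes through the axle and exerts no torque about it; angular momentum about the axle is conserved through the impact.
I_p = (0.962)(0.324)² = 0.1010 kg·m². Taking the sense of the wad of gum's angular momentum as positive, L_{wad} = m v R = (0.0267)(14.3)(0.324) = 0.1237 kg·m²/s.
L_i = 0 + 0.1237 = 0.1237 kg·m²/s.
After sticking, I_f = I_p + m R² = 0.1010 + (0.0267)(0.324)² = 0.1038 kg·m².
ω_f = L_i / I_f = 0.1237 / 0.1038 = 1.192 rad/s.

|ω_f| ≈ 1.19 rad/s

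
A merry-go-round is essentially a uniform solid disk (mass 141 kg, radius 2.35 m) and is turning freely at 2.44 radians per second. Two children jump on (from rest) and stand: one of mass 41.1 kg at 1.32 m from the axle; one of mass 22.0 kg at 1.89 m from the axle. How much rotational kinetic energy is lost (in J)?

energy lost ≈ 323 J

No external torque acts about the axle; L_before = L_after.
I_p = ½(141)(2.35)² = 389.3 kg·m².
Added inertia Σmr² = (41.1)(1.32)² + (22.0)(1.89)² = 150.2 kg·m²; I_f = 389.3 + 150.2 = 539.5 kg·m².
ω_f = I_p ω_i / I_f = (389.3)(2.44) / 539.5 = 1.761 rad/s.
KE_i = ½(389.3)(2.440 rad/s)² = 1159 J; KE_f = ½(539.5)(1.761)² = 836.3 J.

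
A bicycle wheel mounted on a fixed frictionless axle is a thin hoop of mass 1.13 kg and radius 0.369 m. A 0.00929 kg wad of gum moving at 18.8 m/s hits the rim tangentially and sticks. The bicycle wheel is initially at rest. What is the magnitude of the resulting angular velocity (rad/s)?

|ω_f| ≈ 0.415 rad/s

The axle reaction passes through the axle and exerts no torque about it; angular momentum about the axle is conserved through the impact.
I_p = (1.13)(0.369)² = 0.1539 kg·m². Taking the sense of the wad of gum's angular momentum as positive, L_{wad} = m v R = (0.00929)(18.8)(0.369) = 0.06445 kg·m²/s.
L_i = 0 + 0.06445 = 0.06445 kg·m²/s.
After sticking, I_f = I_p + m R² = 0.1539 + (0.00929)(0.369)² = 0.1551 kg·m².
ω_f = L_i / I_f = 0.06445 / 0.1551 = 0.4154 rad/s.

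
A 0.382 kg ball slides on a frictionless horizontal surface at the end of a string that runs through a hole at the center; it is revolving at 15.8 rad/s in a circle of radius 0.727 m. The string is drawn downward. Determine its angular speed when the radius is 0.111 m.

ω₂ ≈ 678 rad/s

The constraining force is radial, so m r² ω about the center is conserved.
ω₂ = ω₁ (r₁/r₂)² = (15.8)(0.727/0.111)² = 677.8 rad/s.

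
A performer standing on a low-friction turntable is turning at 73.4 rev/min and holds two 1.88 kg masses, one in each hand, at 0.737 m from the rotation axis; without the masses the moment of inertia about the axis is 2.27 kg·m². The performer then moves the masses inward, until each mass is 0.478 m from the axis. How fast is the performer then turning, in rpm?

ω₂ ≈ 101 rpm

No external torque acts about the spin axis, so angular momentum is conserved.
I₁ = 2.27 + 2(1.88)(0.737)² = 4.312 kg·m²; I₂ = 2.27 + 2(1.88)(0.478)² = 3.129 kg·m².
ω₂ = I₁ω₁ / I₂ = (4.312)(73.4 rpm) / (3.129) = 101.2 rpm.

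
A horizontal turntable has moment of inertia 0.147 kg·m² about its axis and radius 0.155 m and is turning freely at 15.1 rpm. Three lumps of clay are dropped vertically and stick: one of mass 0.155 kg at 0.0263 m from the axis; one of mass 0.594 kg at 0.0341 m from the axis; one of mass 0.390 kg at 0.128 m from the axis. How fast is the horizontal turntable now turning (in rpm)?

ω_f ≈ 14.4 rpm

No external torque acts about the axis; L_before = L_after.
Added inertia Σmr² = (0.155)(0.0263)² + (0.594)(0.0341)² + (0.390)(0.128)² = 0.007188 kg·m²; I_f = 0.1470 + 0.007188 = 0.1542 kg·m².
ω_f = I_p ω_i / I_f = (0.1470)(15.1) / 0.1542 = 14.40 rpm.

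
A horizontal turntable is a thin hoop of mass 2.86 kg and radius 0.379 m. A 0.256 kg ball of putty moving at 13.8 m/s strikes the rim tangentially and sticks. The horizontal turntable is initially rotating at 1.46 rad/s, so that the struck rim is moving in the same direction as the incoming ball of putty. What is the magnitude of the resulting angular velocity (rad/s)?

The axle reaction passes through the axle and exerts no torque about it; angular momentum about the axle is conserved through the impact.
I_p = (2.86)(0.379)² = 0.4108 kg·m². Taking the sense of the ball of putty's angular momentum as positive, L_{ball} = m v R = (0.256)(13.8)(0.379) = 1.339 kg·m²/s.
L_i = +I_p ω_p + m v R = +(0.4108)(1.46) + 1.339 = 1.939 kg·m²/s.
After sticking, I_f = I_p + m R² = 0.4108 + (0.256)(0.379)² = 0.4476 kg·m².
ω_f = L_i / I_f = 1.939 / 0.4476 = 4.332 rad/s.

|ω_f| ≈ 4.33 rad/s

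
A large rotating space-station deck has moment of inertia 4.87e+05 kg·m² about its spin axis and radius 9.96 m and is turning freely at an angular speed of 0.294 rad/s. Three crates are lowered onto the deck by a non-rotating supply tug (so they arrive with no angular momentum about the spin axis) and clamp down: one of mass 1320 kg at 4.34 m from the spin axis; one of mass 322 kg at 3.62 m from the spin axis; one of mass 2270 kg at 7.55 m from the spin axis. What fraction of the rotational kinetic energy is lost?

The added mass arrives with no angular momentum about the spin axis, and any external torque about the spin axis is negligible, so the system's angular momentum is conserved.
Added inertia Σmr² = (1320)(4.34)² + (322)(3.62)² + (2270)(7.55)² = 1.585e+05 kg·m²; I_f = 4.870e+05 + 1.585e+05 = 6.455e+05 kg·m².
ω_f = I_p ω_i / I_f = (4.870e+05)(0.294) / 6.455e+05 = 0.2218 rad/s.
KE_i = ½(4.870e+05)(0.2940 rad/s)² = 21050 J; KE_f = ½(6.455e+05)(0.2218)² = 15880 J.
Fraction lost = 0.2455.

fraction ≈ 0.246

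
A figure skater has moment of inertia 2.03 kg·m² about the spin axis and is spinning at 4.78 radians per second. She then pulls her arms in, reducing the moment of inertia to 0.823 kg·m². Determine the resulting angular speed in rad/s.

No external torque acts about the spin axis, so angular momentum is conserved.
ω₂ = I₁ω₁ / I₂ = (2.030)(4.78 rad/s) / (0.8230) = 11.79 rad/s.

ω₂ ≈ 11.8 rad/s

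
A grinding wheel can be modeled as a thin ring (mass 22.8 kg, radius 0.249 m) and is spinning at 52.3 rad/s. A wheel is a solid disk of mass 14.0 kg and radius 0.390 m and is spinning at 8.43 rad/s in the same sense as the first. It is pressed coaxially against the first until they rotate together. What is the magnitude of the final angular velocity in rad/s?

No external torque acts about the common axis, so total angular momentum is conserved.
Moments of inertia: I_A = (22.8)(0.249)² = 1.414 kg·m²; I_B = ½(14.0)(0.390)² = 1.065 kg·m².
Taking A's sense as positive: L = (1.414)(52.3) + (1.065)(8.43) = 82.91 kg·m²·rad/s.
Combined I = 1.414 + 1.065 = 2.478 kg·m².
ω_f = L / I = 82.91 / 2.478 = 33.45 rad/s.

|ω_f| ≈ 33.5 rad/s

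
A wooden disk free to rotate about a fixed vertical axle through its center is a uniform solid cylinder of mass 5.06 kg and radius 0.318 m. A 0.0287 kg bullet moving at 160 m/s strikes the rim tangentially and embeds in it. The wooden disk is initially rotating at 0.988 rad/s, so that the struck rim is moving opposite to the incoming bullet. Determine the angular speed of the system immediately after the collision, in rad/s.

About the axle the impulsive forces during the collision are internal, so angular momentum about that axis is conserved.
I_p = ½(5.06)(0.318)² = 0.2558 kg·m². Taking the sense of the bullet's angular momentum as positive, L_{bullet} = m v R = (0.0287)(160)(0.318) = 1.460 kg·m²/s.
L_i = −I_p ω_p + m v R = −(0.2558)(0.988) + 1.460 = 1.207 kg·m²/s.
After sticking, I_f = I_p + m R² = 0.2558 + (0.0287)(0.318)² = 0.2587 kg·m².
ω_f = L_i / I_f = 1.207 / 0.2587 = 4.667 rad/s.

|ω_f| ≈ 4.67 rad/s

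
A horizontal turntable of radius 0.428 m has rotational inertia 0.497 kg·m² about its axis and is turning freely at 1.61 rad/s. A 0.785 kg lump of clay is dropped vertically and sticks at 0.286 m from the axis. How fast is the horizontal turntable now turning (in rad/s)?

ω_f ≈ 1.43 rad/s

No external torque acts about the axis; L_before = L_after.
Added inertia Σmr² = (0.785)(0.286)² = 0.06421 kg·m²; I_f = 0.4970 + 0.06421 = 0.5612 kg·m².
ω_f = I_p ω_i / I_f = (0.4970)(1.61) / 0.5612 = 1.426 rad/s.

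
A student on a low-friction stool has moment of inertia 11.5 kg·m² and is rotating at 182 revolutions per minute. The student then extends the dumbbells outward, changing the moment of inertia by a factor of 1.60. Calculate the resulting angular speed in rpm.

With no external torque about the axis, L is conserved: I₁ω₁ = I₂ω₂.
I₂ = 1.60 × 11.5 = 18.40 kg·m².
ω₂ = I₁ω₁ / I₂ = (11.50)(182 rpm) / (18.40) = 113.7 rpm.

ω₂ ≈ 114 rpm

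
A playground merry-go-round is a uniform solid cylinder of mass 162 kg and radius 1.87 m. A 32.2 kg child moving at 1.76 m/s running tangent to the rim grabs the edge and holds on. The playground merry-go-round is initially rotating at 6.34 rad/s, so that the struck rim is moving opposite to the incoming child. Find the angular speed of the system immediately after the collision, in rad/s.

|ω_f| ≈ 4.27 rad/s

The axle reaction passes through the axle and exerts no torque about it; angular momentum about the axle is conserved through the impact.
I_p = ½(162)(1.87)² = 283.2 kg·m². Taking the sense of the child's angular momentum as positive, L_{child} = m v R = (32.2)(1.76)(1.87) = 106.0 kg·m²/s.
L_i = −I_p ω_p + m v R = −(283.2)(6.34) + 106.0 = -1690 kg·m²/s.
After sticking, I_f = I_p + m R² = 283.2 + (32.2)(1.87)² = 395.8 kg·m².
ω_f = L_i / I_f = -1690 / 395.8 = -4.269 rad/s.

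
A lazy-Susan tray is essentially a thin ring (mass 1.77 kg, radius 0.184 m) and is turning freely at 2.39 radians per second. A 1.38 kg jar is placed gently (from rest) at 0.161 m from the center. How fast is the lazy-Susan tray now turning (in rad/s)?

ω_f ≈ 1.50 rad/s

No external torque acts about the center; L_before = L_after.
I_p = (1.77)(0.184)² = 0.05993 kg·m².
Added inertia Σmr² = (1.38)(0.161)² = 0.03577 kg·m²; I_f = 0.05993 + 0.03577 = 0.09570 kg·m².
ω_f = I_p ω_i / I_f = (0.05993)(2.39) / 0.09570 = 1.497 rad/s.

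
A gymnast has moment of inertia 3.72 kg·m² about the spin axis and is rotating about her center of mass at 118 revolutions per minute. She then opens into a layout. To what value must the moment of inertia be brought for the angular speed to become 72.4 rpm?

I₂ ≈ 6.06 kg·m²

Angular momentum about the spin axis is conserved since the torque about it is zero.
I₂ = I₁ω₁ / ω₂ = (3.72)(118) / (72.4) = 6.063 kg·m².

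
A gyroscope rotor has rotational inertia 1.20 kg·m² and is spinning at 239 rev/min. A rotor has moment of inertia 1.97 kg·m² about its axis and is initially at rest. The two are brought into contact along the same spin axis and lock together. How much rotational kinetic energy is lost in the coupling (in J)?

No external torque acts about the common axis, so total angular momentum is conserved.
Taking A's sense as positive: L = (1.200)(239) = 286.8 kg·m²·rpm.
Combined I = 1.200 + 1.970 = 3.170 kg·m².
ω_f = L / I = 286.8 / 3.170 = 90.47 rpm.
KE_i = ½ΣIω² = 375.8 J; KE_f = ½(3.170)(9.474)² = 142.3 J.

ΔKE lost ≈ 234 J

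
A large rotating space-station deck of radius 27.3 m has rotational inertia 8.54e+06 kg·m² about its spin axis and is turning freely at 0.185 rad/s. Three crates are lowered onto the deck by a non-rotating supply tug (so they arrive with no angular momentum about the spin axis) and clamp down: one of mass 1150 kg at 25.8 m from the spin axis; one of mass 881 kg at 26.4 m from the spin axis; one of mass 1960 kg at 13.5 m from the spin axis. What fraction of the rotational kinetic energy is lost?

The added mass arrives with no angular momentum about the spin axis, and any external torque about the spin axis is negligible, so the system's angular momentum is conserved.
Added inertia Σmr² = (1150)(25.8)² + (881)(26.4)² + (1960)(13.5)² = 1.737e+06 kg·m²; I_f = 8.540e+06 + 1.737e+06 = 1.028e+07 kg·m².
ω_f = I_p ω_i / I_f = (8.540e+06)(0.185) / 1.028e+07 = 0.1537 rad/s.
KE_i = ½(8.540e+06)(0.1850 rad/s)² = 1.461e+05 J; KE_f = ½(1.028e+07)(0.1537)² = 1.214e+05 J.
Fraction lost = 0.1690.

fraction ≈ 0.169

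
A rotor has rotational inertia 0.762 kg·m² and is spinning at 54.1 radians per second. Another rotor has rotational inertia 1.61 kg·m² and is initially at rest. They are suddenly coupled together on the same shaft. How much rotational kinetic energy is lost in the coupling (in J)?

No external torque acts about the common axis, so total angular momentum is conserved.
Taking A's sense as positive: L = (0.7620)(54.1) = 41.22 kg·m²·rad/s.
Combined I = 0.7620 + 1.610 = 2.372 kg·m².
ω_f = L / I = 41.22 / 2.372 = 17.38 rad/s.
KE_i = ½ΣIω² = 1115 J; KE_f = ½(2.372)(17.38)² = 358.2 J.

ΔKE lost ≈ 757 J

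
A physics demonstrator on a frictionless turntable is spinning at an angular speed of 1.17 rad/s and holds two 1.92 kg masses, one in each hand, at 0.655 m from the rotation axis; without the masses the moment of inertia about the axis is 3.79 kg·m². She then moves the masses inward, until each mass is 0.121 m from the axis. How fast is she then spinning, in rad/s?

No external torque acts about the spin axis, so angular momentum is conserved.
I₁ = 3.79 + 2(1.92)(0.655)² = 5.437 kg·m²; I₂ = 3.79 + 2(1.92)(0.121)² = 3.846 kg·m².
ω₂ = I₁ω₁ / I₂ = (5.437)(1.17 rad/s) / (3.846) = 1.654 rad/s.

ω₂ ≈ 1.65 rad/s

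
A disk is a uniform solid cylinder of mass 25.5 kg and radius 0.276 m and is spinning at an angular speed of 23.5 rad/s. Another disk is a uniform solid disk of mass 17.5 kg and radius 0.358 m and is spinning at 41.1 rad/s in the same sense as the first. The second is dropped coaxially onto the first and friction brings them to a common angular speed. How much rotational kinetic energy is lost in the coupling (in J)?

ΔKE lost ≈ 80.6 J

No external torque acts about the common axis, so total angular momentum is conserved.
Moments of inertia: I_A = ½(25.5)(0.276)² = 0.9712 kg·m²; I_B = ½(17.5)(0.358)² = 1.121 kg·m².
Taking A's sense as positive: L = (0.9712)(23.5) + (1.121)(41.1) = 68.92 kg·m²·rad/s.
Combined I = 0.9712 + 1.121 = 2.093 kg·m².
ω_f = L / I = 68.92 / 2.093 = 32.93 rad/s.
KE_i = ½ΣIω² = 1215 J; KE_f = ½(2.093)(32.93)² = 1135 J.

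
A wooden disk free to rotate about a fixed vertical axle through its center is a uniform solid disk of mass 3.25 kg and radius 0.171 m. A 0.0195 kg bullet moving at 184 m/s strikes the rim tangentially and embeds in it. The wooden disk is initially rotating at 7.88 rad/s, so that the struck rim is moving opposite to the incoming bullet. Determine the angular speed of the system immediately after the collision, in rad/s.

The axle reaction passes through the axle and exerts no torque about it; angular momentum about the axle is conserved through the impact.
I_p = ½(3.25)(0.171)² = 0.04752 kg·m². Taking the sense of the bullet's angular momentum as positive, L_{bullet} = m v R = (0.0195)(184)(0.171) = 0.6135 kg·m²/s.
L_i = −I_p ω_p + m v R = −(0.04752)(7.88) + 0.6135 = 0.2391 kg·m²/s.
After sticking, I_f = I_p + m R² = 0.04752 + (0.0195)(0.171)² = 0.04809 kg·m².
ω_f = L_i / I_f = 0.2391 / 0.04809 = 4.973 rad/s.

|ω_f| ≈ 4.97 rad/s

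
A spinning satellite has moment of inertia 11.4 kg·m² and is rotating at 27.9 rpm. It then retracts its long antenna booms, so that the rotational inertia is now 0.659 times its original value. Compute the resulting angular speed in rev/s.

ω₂ ≈ 0.706 rev/s

No external torque acts about the spin axis, so angular momentum is conserved.
I₂ = 0.659 × 11.4 = 7.513 kg·m².
ω₂ = I₁ω₁ / I₂ = (11.40)(27.9 rpm) / (7.513) = 42.34 rpm = 0.7056 rev/s.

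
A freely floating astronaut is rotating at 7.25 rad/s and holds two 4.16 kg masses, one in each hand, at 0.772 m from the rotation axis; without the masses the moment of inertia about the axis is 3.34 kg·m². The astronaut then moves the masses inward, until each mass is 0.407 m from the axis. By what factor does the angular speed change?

With no external torque about the axis, L is conserved: I₁ω₁ = I₂ω₂.
I₁ = 3.34 + 2(4.16)(0.772)² = 8.299 kg·m²; I₂ = 3.34 + 2(4.16)(0.407)² = 4.718 kg·m².
ω₂/ω₁ = I₁/I₂ = 8.299 / 4.718 = 1.759.

ω₂/ω₁ ≈ 1.76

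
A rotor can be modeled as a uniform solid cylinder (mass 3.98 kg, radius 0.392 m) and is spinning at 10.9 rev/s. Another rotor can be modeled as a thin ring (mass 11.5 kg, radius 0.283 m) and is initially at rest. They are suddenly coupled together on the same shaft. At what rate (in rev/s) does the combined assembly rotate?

The coupling torques are internal; angular momentum about the shared axis is conserved.
Moments of inertia: I_A = ½(3.98)(0.392)² = 0.3058 kg·m²; I_B = (11.5)(0.283)² = 0.9210 kg·m².
Taking A's sense as positive: L = (0.3058)(10.9) = 3.333 kg·m²·rev/s.
Combined I = 0.3058 + 0.9210 = 1.227 kg·m².
ω_f = L / I = 3.333 / 1.227 = 2.717 rev/s.

|ω_f| ≈ 2.72 rev/s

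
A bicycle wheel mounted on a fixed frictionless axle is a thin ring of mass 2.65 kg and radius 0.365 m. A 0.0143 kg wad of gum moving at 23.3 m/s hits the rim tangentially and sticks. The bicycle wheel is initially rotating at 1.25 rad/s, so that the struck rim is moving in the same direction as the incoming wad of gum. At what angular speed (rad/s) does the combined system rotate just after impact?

|ω_f| ≈ 1.59 rad/s

About the axle the impulsive forces during the collision are internal, so angular momentum about that axis is conserved.
I_p = (2.65)(0.365)² = 0.3530 kg·m². Taking the sense of the wad of gum's angular momentum as positive, L_{wad} = m v R = (0.0143)(23.3)(0.365) = 0.1216 kg·m²/s.
L_i = +I_p ω_p + m v R = +(0.3530)(1.25) + 0.1216 = 0.5629 kg·m²/s.
After sticking, I_f = I_p + m R² = 0.3530 + (0.0143)(0.365)² = 0.3550 kg·m².
ω_f = L_i / I_f = 0.5629 / 0.3550 = 1.586 rad/s.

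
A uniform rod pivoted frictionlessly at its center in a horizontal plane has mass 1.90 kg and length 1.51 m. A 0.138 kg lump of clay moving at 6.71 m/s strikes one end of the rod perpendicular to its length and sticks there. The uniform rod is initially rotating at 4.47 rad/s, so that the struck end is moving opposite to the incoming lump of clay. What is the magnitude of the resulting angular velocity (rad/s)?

|ω_f| ≈ 2.08 rad/s

The axle reaction passes through the pivot and exerts no torque about it; angular momentum about the pivot is conserved through the impact.
I_p = (1/12)(1.90)(1.51)² = 0.3610 kg·m². Taking the sense of the lump of clay's angular momentum as positive, L_{lump} = m v R = (0.138)(6.71)(1.51/2) = 0.6991 kg·m²/s.
L_i = −I_p ω_p + m v R = −(0.3610)(4.47) + 0.6991 = -0.9146 kg·m²/s.
After sticking, I_f = I_p + m R² = 0.3610 + (0.138)(1.51/2)² = 0.4397 kg·m².
ω_f = L_i / I_f = -0.9146 / 0.4397 = -2.080 rad/s.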